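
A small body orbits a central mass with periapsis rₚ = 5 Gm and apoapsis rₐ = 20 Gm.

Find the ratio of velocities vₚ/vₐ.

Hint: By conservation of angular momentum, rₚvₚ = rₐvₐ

Convert to SI: rₚ = 5 Gm = 5e+09 m; rₐ = 20 Gm = 2e+10 m.
Conservation of angular momentum gives rₚvₚ = rₐvₐ, so vₚ/vₐ = rₐ/rₚ.
vₚ/vₐ = 2e+10 / 5e+09 ≈ 4.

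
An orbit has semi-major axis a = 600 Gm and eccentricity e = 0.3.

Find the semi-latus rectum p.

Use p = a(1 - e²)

Convert to SI: a = 600 Gm = 6e+11 m.
p = a (1 − e²).
p = 6e+11 · (1 − (0.3)²) = 6e+11 · 0.91 ≈ 5.46e+11 m = 546 Gm.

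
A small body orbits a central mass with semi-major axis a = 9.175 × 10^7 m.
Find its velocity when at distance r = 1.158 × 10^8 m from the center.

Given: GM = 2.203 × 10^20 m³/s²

Vis-viva: v = √(GM · (2/r − 1/a)).
2/r − 1/a = 2/1.158e+08 − 1/9.175e+07 = 6.37197e-09 m⁻¹.
v = √(2.203e+20 · 6.37197e-09) m/s ≈ 1.185e+06 m/s = 1185 km/s.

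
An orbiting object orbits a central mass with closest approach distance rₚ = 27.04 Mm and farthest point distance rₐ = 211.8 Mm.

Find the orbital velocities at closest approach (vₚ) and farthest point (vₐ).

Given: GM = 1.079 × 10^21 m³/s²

Convert to SI: rₚ = 27.04 Mm = 2.704e+07 m; rₐ = 211.8 Mm = 2.118e+08 m.
Use the vis-viva equation v² = GM(2/r − 1/a) with a = (rₚ + rₐ)/2 = (2.704e+07 + 2.118e+08)/2 = 1.1942e+08 m.
vₚ = √(GM · (2/rₚ − 1/a)) = √(1.079e+21 · (2/2.704e+07 − 1/1.1942e+08)) m/s ≈ 8.413e+06 m/s = 8413 km/s.
vₐ = √(GM · (2/rₐ − 1/a)) = √(1.079e+21 · (2/2.118e+08 − 1/1.1942e+08)) m/s ≈ 1.074e+06 m/s = 1074 km/s.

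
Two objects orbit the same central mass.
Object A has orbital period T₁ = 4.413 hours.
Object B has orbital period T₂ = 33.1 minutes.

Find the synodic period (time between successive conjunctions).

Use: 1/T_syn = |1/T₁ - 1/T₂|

Convert to SI: T₁ = 4.413 hours = 15886.8 s; T₂ = 33.1 minutes = 1986 s.
T_syn = |T₁ · T₂ / (T₁ − T₂)|.
T_syn = |15886.8 · 1986 / (15886.8 − 1986)| s ≈ 2270 s = 37.83 minutes.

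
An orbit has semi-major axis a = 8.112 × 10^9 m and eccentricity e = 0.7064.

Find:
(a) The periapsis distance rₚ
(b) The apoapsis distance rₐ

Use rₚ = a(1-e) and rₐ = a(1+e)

(a) rₚ = a(1 − e) = 8.112e+09 · (1 − 0.7064) = 8.112e+09 · 0.2936 ≈ 2.382e+09 m = 2.382 × 10^9 m.
(b) rₐ = a(1 + e) = 8.112e+09 · (1 + 0.7064) = 8.112e+09 · 1.7064 ≈ 1.384e+10 m = 1.384 × 10^10 m.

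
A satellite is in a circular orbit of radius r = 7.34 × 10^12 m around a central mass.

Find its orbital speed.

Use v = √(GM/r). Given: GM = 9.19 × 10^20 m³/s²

For a circular orbit, gravity supplies the centripetal force, so v = √(GM / r).
v = √(9.19e+20 / 7.34e+12) m/s ≈ 1.119e+04 m/s = 11.19 km/s.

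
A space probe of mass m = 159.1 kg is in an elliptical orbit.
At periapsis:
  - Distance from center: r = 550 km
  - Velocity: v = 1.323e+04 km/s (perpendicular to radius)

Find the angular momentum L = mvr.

Convert to SI: r = 550 km = 550000 m; v = 1.323e+04 km/s = 1.323e+07 m/s.
Since v is perpendicular to r, L = m · v · r.
L = 159.1 · 1.323e+07 · 550000 kg·m²/s ≈ 1.158e+15 kg·m²/s.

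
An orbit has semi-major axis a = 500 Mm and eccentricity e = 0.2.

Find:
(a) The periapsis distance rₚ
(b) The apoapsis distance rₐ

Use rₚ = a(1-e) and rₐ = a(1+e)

Convert to SI: a = 500 Mm = 5e+08 m.
(a) rₚ = a(1 − e) = 5e+08 · (1 − 0.2) = 5e+08 · 0.8 ≈ 4e+08 m = 400 Mm.
(b) rₐ = a(1 + e) = 5e+08 · (1 + 0.2) = 5e+08 · 1.2 ≈ 6e+08 m = 600 Mm.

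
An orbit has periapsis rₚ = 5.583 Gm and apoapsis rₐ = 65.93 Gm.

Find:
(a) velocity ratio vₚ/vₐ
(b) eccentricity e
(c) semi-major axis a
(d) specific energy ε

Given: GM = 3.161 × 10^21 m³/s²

Convert to SI: rₚ = 5.583 Gm = 5.583e+09 m; rₐ = 65.93 Gm = 6.593e+10 m.
(a) Conservation of angular momentum (rₚvₚ = rₐvₐ) gives vₚ/vₐ = rₐ/rₚ = 6.593e+10/5.583e+09 ≈ 11.81
(b) e = (rₐ − rₚ)/(rₐ + rₚ) = (6.593e+10 − 5.583e+09)/(6.593e+10 + 5.583e+09) ≈ 0.8439
(c) a = (rₚ + rₐ)/2 = (5.583e+09 + 6.593e+10)/2 ≈ 3.576e+10 m
(d) With a = (rₚ + rₐ)/2 = 3.57565e+10 m, ε = −GM/(2a) = −3.161e+21/(2 · 3.57565e+10) J/kg ≈ -4.42e+10 J/kg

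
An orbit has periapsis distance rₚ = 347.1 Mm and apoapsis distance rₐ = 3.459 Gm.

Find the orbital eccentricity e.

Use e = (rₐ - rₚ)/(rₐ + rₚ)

Convert to SI: rₚ = 347.1 Mm = 3.471e+08 m; rₐ = 3.459 Gm = 3.459e+09 m.
e = (rₐ − rₚ) / (rₐ + rₚ).
e = (3.459e+09 − 3.471e+08) / (3.459e+09 + 3.471e+08) = 3.1119e+09 / 3.8061e+09 ≈ 0.8176.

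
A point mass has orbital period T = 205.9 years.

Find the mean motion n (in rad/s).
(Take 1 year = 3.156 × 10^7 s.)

Convert to SI: T = 205.9 years = 6.4982e+09 s.
n = 2π / T.
n = 2π / 6.4982e+09 s ≈ 9.669e-10 rad/s.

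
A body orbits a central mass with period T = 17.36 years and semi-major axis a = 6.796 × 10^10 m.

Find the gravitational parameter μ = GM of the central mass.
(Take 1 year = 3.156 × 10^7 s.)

Convert to SI: T = 17.36 years = 5.47882e+08 s.
GM = 4π² · a³ / T².
GM = 4π² · (6.796e+10)³ / (5.47882e+08)² m³/s² ≈ 4.128e+16 m³/s² = 4.128 × 10^16 m³/s².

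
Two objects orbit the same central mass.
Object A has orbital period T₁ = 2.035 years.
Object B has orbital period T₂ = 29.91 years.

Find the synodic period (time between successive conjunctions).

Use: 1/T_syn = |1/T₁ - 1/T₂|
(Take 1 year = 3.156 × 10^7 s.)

Convert to SI: T₁ = 2.035 years = 6.42246e+07 s; T₂ = 29.91 years = 9.4396e+08 s.
T_syn = |T₁ · T₂ / (T₁ − T₂)|.
T_syn = |6.42246e+07 · 9.4396e+08 / (6.42246e+07 − 9.4396e+08)| s ≈ 6.891e+07 s = 2.184 years.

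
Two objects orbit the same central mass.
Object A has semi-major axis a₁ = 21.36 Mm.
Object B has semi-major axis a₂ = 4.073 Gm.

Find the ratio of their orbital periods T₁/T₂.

Convert to SI: a₁ = 21.36 Mm = 2.136e+07 m; a₂ = 4.073 Gm = 4.073e+09 m.
From Kepler's third law, (T₁/T₂)² = (a₁/a₂)³, so T₁/T₂ = (a₁/a₂)^(3/2).
a₁/a₂ = 2.136e+07 / 4.073e+09 = 0.00524429.
T₁/T₂ = (0.00524429)^(3/2) ≈ 0.0003798.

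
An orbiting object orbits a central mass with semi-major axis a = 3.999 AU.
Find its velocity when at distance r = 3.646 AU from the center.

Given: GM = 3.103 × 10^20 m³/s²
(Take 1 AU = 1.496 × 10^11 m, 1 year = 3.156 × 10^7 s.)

Convert to SI: a = 3.999 AU = 5.9825e+11 m; r = 3.646 AU = 5.45442e+11 m.
Vis-viva: v = √(GM · (2/r − 1/a)).
2/r − 1/a = 2/5.45442e+11 − 1/5.9825e+11 = 1.99521e-12 m⁻¹.
v = √(3.103e+20 · 1.99521e-12) m/s ≈ 2.488e+04 m/s = 5.249 AU/year.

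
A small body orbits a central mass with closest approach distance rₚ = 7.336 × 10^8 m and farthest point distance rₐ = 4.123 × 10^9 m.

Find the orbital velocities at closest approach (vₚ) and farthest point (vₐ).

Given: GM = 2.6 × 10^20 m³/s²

Use the vis-viva equation v² = GM(2/r − 1/a) with a = (rₚ + rₐ)/2 = (7.336e+08 + 4.123e+09)/2 = 2.4283e+09 m.
vₚ = √(GM · (2/rₚ − 1/a)) = √(2.6e+20 · (2/7.336e+08 − 1/2.4283e+09)) m/s ≈ 7.757e+05 m/s = 775.7 km/s.
vₐ = √(GM · (2/rₐ − 1/a)) = √(2.6e+20 · (2/4.123e+09 − 1/2.4283e+09)) m/s ≈ 1.38e+05 m/s = 138 km/s.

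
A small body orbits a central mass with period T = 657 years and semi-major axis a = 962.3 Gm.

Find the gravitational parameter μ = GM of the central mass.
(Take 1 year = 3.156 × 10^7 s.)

Convert to SI: T = 657 years = 2.07349e+10 s; a = 962.3 Gm = 9.623e+11 m.
GM = 4π² · a³ / T².
GM = 4π² · (9.623e+11)³ / (2.07349e+10)² m³/s² ≈ 8.183e+16 m³/s² = 8.183 × 10^16 m³/s².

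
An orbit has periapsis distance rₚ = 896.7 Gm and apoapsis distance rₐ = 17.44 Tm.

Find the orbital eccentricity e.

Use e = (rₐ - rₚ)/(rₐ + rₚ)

Convert to SI: rₚ = 896.7 Gm = 8.967e+11 m; rₐ = 17.44 Tm = 1.744e+13 m.
e = (rₐ − rₚ) / (rₐ + rₚ).
e = (1.744e+13 − 8.967e+11) / (1.744e+13 + 8.967e+11) = 1.65433e+13 / 1.83367e+13 ≈ 0.9022.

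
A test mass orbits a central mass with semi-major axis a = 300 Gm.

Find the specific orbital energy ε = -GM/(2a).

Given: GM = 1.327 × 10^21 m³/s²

Convert to SI: a = 300 Gm = 3e+11 m.
ε = −GM / (2a).
ε = −1.327e+21 / (2 · 3e+11) J/kg ≈ -2.212e+09 J/kg = -2.212 GJ/kg.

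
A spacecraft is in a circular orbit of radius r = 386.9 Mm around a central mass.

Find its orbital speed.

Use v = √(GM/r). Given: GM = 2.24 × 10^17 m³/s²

Convert to SI: r = 386.9 Mm = 3.869e+08 m.
For a circular orbit, gravity supplies the centripetal force, so v = √(GM / r).
v = √(2.24e+17 / 3.869e+08) m/s ≈ 2.406e+04 m/s = 24.06 km/s.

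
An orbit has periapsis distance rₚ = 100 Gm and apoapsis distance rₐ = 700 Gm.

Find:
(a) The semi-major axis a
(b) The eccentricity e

Convert to SI: rₚ = 100 Gm = 1e+11 m; rₐ = 700 Gm = 7e+11 m.
(a) a = (rₚ + rₐ) / 2 = (1e+11 + 7e+11) / 2 ≈ 4e+11 m = 400 Gm.
(b) e = (rₐ − rₚ) / (rₐ + rₚ) = (7e+11 − 1e+11) / (7e+11 + 1e+11) ≈ 0.75.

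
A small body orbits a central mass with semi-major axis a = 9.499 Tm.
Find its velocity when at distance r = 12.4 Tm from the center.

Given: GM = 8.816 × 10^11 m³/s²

Convert to SI: a = 9.499 Tm = 9.499e+12 m; r = 12.4 Tm = 1.24e+13 m.
Vis-viva: v = √(GM · (2/r − 1/a)).
2/r − 1/a = 2/1.24e+13 − 1/9.499e+12 = 5.60161e-14 m⁻¹.
v = √(8.816e+11 · 5.60161e-14) m/s ≈ 0.2222 m/s = 0.2222 m/s.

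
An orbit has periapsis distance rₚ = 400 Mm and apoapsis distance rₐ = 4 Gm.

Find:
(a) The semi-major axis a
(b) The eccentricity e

Convert to SI: rₚ = 400 Mm = 4e+08 m; rₐ = 4 Gm = 4e+09 m.
(a) a = (rₚ + rₐ) / 2 = (4e+08 + 4e+09) / 2 ≈ 2.2e+09 m = 2.2 Gm.
(b) e = (rₐ − rₚ) / (rₐ + rₚ) = (4e+09 − 4e+08) / (4e+09 + 4e+08) ≈ 0.8182.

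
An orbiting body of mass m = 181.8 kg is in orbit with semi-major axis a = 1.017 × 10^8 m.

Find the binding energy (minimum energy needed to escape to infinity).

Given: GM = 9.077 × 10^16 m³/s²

Total orbital energy is E = −GMm/(2a); binding energy is E_bind = −E = GMm/(2a).
E_bind = 9.077e+16 · 181.8 / (2 · 1.017e+08) J ≈ 8.113e+10 J = 81.13 GJ.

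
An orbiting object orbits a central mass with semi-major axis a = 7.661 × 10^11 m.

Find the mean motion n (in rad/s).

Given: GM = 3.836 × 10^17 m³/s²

n = √(GM / a³).
n = √(3.836e+17 / (7.661e+11)³) rad/s ≈ 9.237e-10 rad/s.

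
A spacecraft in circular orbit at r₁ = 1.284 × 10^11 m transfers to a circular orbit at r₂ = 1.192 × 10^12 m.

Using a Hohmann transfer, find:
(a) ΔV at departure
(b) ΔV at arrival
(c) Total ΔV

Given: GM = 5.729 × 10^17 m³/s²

Transfer semi-major axis: a_t = (r₁ + r₂)/2 = (1.284e+11 + 1.192e+12)/2 = 6.602e+11 m.
Circular speeds: v₁ = √(GM/r₁) = 2112.31 m/s, v₂ = √(GM/r₂) = 693.268 m/s.
Transfer speeds (vis-viva v² = GM(2/r − 1/a_t)): v₁ᵗ = 2838.29 m/s, v₂ᵗ = 305.736 m/s.
(a) ΔV₁ = |v₁ᵗ − v₁| ≈ 726 m/s = 726 m/s.
(b) ΔV₂ = |v₂ − v₂ᵗ| ≈ 387.5 m/s = 387.5 m/s.
(c) ΔV_total = ΔV₁ + ΔV₂ ≈ 1114 m/s = 1.114 km/s.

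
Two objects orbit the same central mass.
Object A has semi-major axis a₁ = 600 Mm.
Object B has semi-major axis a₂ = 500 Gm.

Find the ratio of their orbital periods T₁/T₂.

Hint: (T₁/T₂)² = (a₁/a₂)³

Convert to SI: a₁ = 600 Mm = 6e+08 m; a₂ = 500 Gm = 5e+11 m.
From Kepler's third law, (T₁/T₂)² = (a₁/a₂)³, so T₁/T₂ = (a₁/a₂)^(3/2).
a₁/a₂ = 6e+08 / 5e+11 = 0.0012.
T₁/T₂ = (0.0012)^(3/2) ≈ 4.157e-05.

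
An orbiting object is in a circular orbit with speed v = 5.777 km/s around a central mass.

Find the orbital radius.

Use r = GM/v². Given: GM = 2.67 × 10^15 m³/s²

Convert to SI: v = 5.777 km/s = 5777 m/s.
For a circular orbit, v² = GM / r, so r = GM / v².
r = 2.67e+15 / (5777)² m ≈ 8e+07 m = 80 Mm.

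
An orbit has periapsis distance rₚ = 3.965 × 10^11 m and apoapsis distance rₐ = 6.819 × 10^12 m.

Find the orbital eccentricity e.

e = (rₐ − rₚ) / (rₐ + rₚ).
e = (6.819e+12 − 3.965e+11) / (6.819e+12 + 3.965e+11) = 6.4225e+12 / 7.2155e+12 ≈ 0.8901.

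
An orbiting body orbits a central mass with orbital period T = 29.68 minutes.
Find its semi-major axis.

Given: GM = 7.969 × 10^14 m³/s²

Convert to SI: T = 29.68 minutes = 1780.8 s.
Invert Kepler's third law: a = (GM · T² / (4π²))^(1/3).
Substituting T = 1780.8 s and GM = 7.969e+14 m³/s²:
a = (7.969e+14 · (1780.8)² / (4π²))^(1/3) m
a ≈ 4e+06 m = 4 Mm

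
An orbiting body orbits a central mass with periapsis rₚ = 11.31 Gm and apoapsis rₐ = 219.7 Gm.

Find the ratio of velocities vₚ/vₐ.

Convert to SI: rₚ = 11.31 Gm = 1.131e+10 m; rₐ = 219.7 Gm = 2.197e+11 m.
Conservation of angular momentum gives rₚvₚ = rₐvₐ, so vₚ/vₐ = rₐ/rₚ.
vₚ/vₐ = 2.197e+11 / 1.131e+10 ≈ 19.43.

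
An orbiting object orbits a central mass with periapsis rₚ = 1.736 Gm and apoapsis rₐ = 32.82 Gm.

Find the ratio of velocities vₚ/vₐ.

Convert to SI: rₚ = 1.736 Gm = 1.736e+09 m; rₐ = 32.82 Gm = 3.282e+10 m.
Conservation of angular momentum gives rₚvₚ = rₐvₐ, so vₚ/vₐ = rₐ/rₚ.
vₚ/vₐ = 3.282e+10 / 1.736e+09 ≈ 18.91.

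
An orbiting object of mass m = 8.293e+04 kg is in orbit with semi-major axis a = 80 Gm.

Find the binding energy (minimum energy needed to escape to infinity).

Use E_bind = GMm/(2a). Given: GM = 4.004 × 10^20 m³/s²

Convert to SI: a = 80 Gm = 8e+10 m.
Total orbital energy is E = −GMm/(2a); binding energy is E_bind = −E = GMm/(2a).
E_bind = 4.004e+20 · 8.293e+04 / (2 · 8e+10) J ≈ 2.075e+14 J = 207.5 TJ.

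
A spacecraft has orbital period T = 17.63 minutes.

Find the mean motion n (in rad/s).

Convert to SI: T = 17.63 minutes = 1057.8 s.
n = 2π / T.
n = 2π / 1057.8 s ≈ 0.00594 rad/s.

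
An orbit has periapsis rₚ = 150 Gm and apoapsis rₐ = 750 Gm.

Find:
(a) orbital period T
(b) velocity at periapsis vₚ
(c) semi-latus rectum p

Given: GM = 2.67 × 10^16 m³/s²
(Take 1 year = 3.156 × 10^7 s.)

Convert to SI: rₚ = 150 Gm = 1.5e+11 m; rₐ = 750 Gm = 7.5e+11 m.
(a) With a = (rₚ + rₐ)/2 = 4.5e+11 m, T = 2π √(a³/GM) = 2π √((4.5e+11)³/2.67e+16) s ≈ 1.161e+10 s
(b) With a = (rₚ + rₐ)/2 = 4.5e+11 m, vₚ = √(GM (2/rₚ − 1/a)) = √(2.67e+16 · (2/1.5e+11 − 1/4.5e+11)) m/s ≈ 544.7 m/s
(c) From a = (rₚ + rₐ)/2 = 4.5e+11 m and e = (rₐ − rₚ)/(rₐ + rₚ) = 0.666667, p = a(1 − e²) = 4.5e+11 · (1 − (0.666667)²) ≈ 2.5e+11 m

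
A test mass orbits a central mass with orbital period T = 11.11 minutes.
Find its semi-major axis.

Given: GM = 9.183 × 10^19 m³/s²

Convert to SI: T = 11.11 minutes = 666.6 s.
Invert Kepler's third law: a = (GM · T² / (4π²))^(1/3).
Substituting T = 666.6 s and GM = 9.183e+19 m³/s²:
a = (9.183e+19 · (666.6)² / (4π²))^(1/3) m
a ≈ 1.011e+08 m = 101.1 Mm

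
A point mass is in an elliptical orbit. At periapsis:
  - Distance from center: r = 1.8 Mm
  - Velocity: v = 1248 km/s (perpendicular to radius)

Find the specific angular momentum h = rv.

Convert to SI: r = 1.8 Mm = 1.8e+06 m; v = 1248 km/s = 1.248e+06 m/s.
With v perpendicular to r, h = r · v.
h = 1.8e+06 · 1.248e+06 m²/s ≈ 2.246e+12 m²/s.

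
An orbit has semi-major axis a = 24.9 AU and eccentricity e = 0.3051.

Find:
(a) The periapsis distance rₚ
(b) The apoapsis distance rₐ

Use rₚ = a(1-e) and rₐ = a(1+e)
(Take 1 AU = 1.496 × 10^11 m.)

Convert to SI: a = 24.9 AU = 3.72504e+12 m.
(a) rₚ = a(1 − e) = 3.72504e+12 · (1 − 0.3051) = 3.72504e+12 · 0.6949 ≈ 2.589e+12 m = 17.3 AU.
(b) rₐ = a(1 + e) = 3.72504e+12 · (1 + 0.3051) = 3.72504e+12 · 1.3051 ≈ 4.862e+12 m = 32.5 AU.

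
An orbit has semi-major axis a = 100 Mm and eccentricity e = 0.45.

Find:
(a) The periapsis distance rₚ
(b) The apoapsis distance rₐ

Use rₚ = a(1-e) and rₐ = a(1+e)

Convert to SI: a = 100 Mm = 1e+08 m.
(a) rₚ = a(1 − e) = 1e+08 · (1 − 0.45) = 1e+08 · 0.55 ≈ 5.5e+07 m = 55 Mm.
(b) rₐ = a(1 + e) = 1e+08 · (1 + 0.45) = 1e+08 · 1.45 ≈ 1.45e+08 m = 145 Mm.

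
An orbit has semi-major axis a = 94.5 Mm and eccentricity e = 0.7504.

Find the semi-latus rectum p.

Convert to SI: a = 94.5 Mm = 9.45e+07 m.
p = a (1 − e²).
p = 9.45e+07 · (1 − (0.7504)²) = 9.45e+07 · 0.4369 ≈ 4.129e+07 m = 41.29 Mm.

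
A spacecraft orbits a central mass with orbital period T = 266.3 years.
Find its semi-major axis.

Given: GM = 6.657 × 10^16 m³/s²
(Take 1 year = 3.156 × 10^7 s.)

Convert to SI: T = 266.3 years = 8.40443e+09 s.
Invert Kepler's third law: a = (GM · T² / (4π²))^(1/3).
Substituting T = 8.40443e+09 s and GM = 6.657e+16 m³/s²:
a = (6.657e+16 · (8.40443e+09)² / (4π²))^(1/3) m
a ≈ 4.92e+11 m = 492 Gm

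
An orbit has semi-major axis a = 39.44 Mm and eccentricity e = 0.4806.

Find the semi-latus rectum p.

Convert to SI: a = 39.44 Mm = 3.944e+07 m.
p = a (1 − e²).
p = 3.944e+07 · (1 − (0.4806)²) = 3.944e+07 · 0.769024 ≈ 3.033e+07 m = 30.33 Mm.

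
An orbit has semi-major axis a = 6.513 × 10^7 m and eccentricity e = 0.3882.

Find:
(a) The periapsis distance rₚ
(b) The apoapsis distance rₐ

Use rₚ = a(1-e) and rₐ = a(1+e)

(a) rₚ = a(1 − e) = 6.513e+07 · (1 − 0.3882) = 6.513e+07 · 0.6118 ≈ 3.985e+07 m = 3.985 × 10^7 m.
(b) rₐ = a(1 + e) = 6.513e+07 · (1 + 0.3882) = 6.513e+07 · 1.3882 ≈ 9.041e+07 m = 9.041 × 10^7 m.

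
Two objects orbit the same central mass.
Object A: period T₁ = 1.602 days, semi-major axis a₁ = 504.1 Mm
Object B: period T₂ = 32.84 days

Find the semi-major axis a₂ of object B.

Convert to SI: T₁ = 1.602 days = 138413 s; a₁ = 504.1 Mm = 5.041e+08 m; T₂ = 32.84 days = 2.83738e+06 s.
Kepler's third law: (T₁/T₂)² = (a₁/a₂)³ ⇒ a₂ = a₁ · (T₂/T₁)^(2/3).
T₂/T₁ = 2.83738e+06 / 138413 = 20.4994.
a₂ = 5.041e+08 · (20.4994)^(2/3) m ≈ 3.776e+09 m = 3.776 Gm.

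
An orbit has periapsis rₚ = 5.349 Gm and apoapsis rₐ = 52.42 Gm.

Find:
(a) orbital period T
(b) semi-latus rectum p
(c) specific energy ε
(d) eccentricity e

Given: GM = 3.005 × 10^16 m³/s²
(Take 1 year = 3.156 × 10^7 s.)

Convert to SI: rₚ = 5.349 Gm = 5.349e+09 m; rₐ = 52.42 Gm = 5.242e+10 m.
(a) With a = (rₚ + rₐ)/2 = 2.88845e+10 m, T = 2π √(a³/GM) = 2π √((2.88845e+10)³/3.005e+16) s ≈ 1.779e+08 s
(b) From a = (rₚ + rₐ)/2 = 2.88845e+10 m and e = (rₐ − rₚ)/(rₐ + rₚ) = 0.814814, p = a(1 − e²) = 2.88845e+10 · (1 − (0.814814)²) ≈ 9.707e+09 m
(c) With a = (rₚ + rₐ)/2 = 2.88845e+10 m, ε = −GM/(2a) = −3.005e+16/(2 · 2.88845e+10) J/kg ≈ -5.202e+05 J/kg
(d) e = (rₐ − rₚ)/(rₐ + rₚ) = (5.242e+10 − 5.349e+09)/(5.242e+10 + 5.349e+09) ≈ 0.8148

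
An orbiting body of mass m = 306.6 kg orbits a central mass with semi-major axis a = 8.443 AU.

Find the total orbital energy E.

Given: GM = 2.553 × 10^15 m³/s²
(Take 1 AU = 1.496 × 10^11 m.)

Convert to SI: a = 8.443 AU = 1.26307e+12 m.
E = −GMm / (2a).
E = −2.553e+15 · 306.6 / (2 · 1.26307e+12) J ≈ -3.099e+05 J = -309.9 kJ.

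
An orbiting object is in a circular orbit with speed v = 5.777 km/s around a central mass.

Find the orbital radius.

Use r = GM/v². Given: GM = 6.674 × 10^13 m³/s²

Convert to SI: v = 5.777 km/s = 5777 m/s.
For a circular orbit, v² = GM / r, so r = GM / v².
r = 6.674e+13 / (5777)² m ≈ 2e+06 m = 2 Mm.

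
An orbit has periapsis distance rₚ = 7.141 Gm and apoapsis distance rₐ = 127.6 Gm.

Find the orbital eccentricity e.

Convert to SI: rₚ = 7.141 Gm = 7.141e+09 m; rₐ = 127.6 Gm = 1.276e+11 m.
e = (rₐ − rₚ) / (rₐ + rₚ).
e = (1.276e+11 − 7.141e+09) / (1.276e+11 + 7.141e+09) = 1.20459e+11 / 1.34741e+11 ≈ 0.894.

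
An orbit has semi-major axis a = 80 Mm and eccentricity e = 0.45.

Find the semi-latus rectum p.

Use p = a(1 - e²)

Convert to SI: a = 80 Mm = 8e+07 m.
p = a (1 − e²).
p = 8e+07 · (1 − (0.45)²) = 8e+07 · 0.7975 ≈ 6.38e+07 m = 63.8 Mm.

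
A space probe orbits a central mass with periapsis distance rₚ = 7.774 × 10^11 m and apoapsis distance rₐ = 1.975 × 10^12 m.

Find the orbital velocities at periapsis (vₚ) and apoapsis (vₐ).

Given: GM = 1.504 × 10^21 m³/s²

Use the vis-viva equation v² = GM(2/r − 1/a) with a = (rₚ + rₐ)/2 = (7.774e+11 + 1.975e+12)/2 = 1.3762e+12 m.
vₚ = √(GM · (2/rₚ − 1/a)) = √(1.504e+21 · (2/7.774e+11 − 1/1.3762e+12)) m/s ≈ 5.269e+04 m/s = 52.69 km/s.
vₐ = √(GM · (2/rₐ − 1/a)) = √(1.504e+21 · (2/1.975e+12 − 1/1.3762e+12)) m/s ≈ 2.074e+04 m/s = 20.74 km/s.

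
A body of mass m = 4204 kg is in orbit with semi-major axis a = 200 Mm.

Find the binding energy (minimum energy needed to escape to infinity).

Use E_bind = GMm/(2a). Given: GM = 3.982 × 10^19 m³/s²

Convert to SI: a = 200 Mm = 2e+08 m.
Total orbital energy is E = −GMm/(2a); binding energy is E_bind = −E = GMm/(2a).
E_bind = 3.982e+19 · 4204 / (2 · 2e+08) J ≈ 4.185e+14 J = 418.5 TJ.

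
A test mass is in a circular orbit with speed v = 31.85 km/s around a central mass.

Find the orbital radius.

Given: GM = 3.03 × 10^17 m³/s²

Convert to SI: v = 31.85 km/s = 31850 m/s.
For a circular orbit, v² = GM / r, so r = GM / v².
r = 3.03e+17 / (31850)² m ≈ 2.987e+08 m = 298.7 Mm.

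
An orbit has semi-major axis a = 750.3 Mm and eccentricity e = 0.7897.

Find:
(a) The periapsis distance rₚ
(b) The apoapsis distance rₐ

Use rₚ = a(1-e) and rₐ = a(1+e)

Convert to SI: a = 750.3 Mm = 7.503e+08 m.
(a) rₚ = a(1 − e) = 7.503e+08 · (1 − 0.7897) = 7.503e+08 · 0.2103 ≈ 1.578e+08 m = 157.8 Mm.
(b) rₐ = a(1 + e) = 7.503e+08 · (1 + 0.7897) = 7.503e+08 · 1.7897 ≈ 1.343e+09 m = 1.343 Gm.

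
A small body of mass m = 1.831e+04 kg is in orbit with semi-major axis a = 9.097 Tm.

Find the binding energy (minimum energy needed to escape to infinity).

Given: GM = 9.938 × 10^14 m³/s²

Convert to SI: a = 9.097 Tm = 9.097e+12 m.
Total orbital energy is E = −GMm/(2a); binding energy is E_bind = −E = GMm/(2a).
E_bind = 9.938e+14 · 1.831e+04 / (2 · 9.097e+12) J ≈ 1e+06 J = 1 MJ.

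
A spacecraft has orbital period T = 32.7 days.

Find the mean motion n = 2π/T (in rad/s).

Convert to SI: T = 32.7 days = 2.82528e+06 s.
n = 2π / T.
n = 2π / 2.82528e+06 s ≈ 2.224e-06 rad/s.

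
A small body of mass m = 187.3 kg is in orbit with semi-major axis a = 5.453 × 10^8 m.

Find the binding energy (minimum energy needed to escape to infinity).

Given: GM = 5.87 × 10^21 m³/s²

Total orbital energy is E = −GMm/(2a); binding energy is E_bind = −E = GMm/(2a).
E_bind = 5.87e+21 · 187.3 / (2 · 5.453e+08) J ≈ 1.008e+15 J = 1.008 PJ.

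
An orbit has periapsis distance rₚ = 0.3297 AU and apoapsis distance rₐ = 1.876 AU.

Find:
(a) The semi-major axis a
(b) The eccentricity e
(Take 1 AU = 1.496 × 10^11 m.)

Convert to SI: rₚ = 0.3297 AU = 4.93231e+10 m; rₐ = 1.876 AU = 2.8065e+11 m.
(a) a = (rₚ + rₐ) / 2 = (4.93231e+10 + 2.8065e+11) / 2 ≈ 1.65e+11 m = 1.103 AU.
(b) e = (rₐ − rₚ) / (rₐ + rₚ) = (2.8065e+11 − 4.93231e+10) / (2.8065e+11 + 4.93231e+10) ≈ 0.701.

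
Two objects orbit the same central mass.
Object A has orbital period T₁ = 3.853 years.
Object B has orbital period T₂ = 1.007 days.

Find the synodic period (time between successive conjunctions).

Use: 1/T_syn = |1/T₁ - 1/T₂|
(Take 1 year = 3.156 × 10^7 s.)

Convert to SI: T₁ = 3.853 years = 1.21601e+08 s; T₂ = 1.007 days = 87004.8 s.
T_syn = |T₁ · T₂ / (T₁ − T₂)|.
T_syn = |1.21601e+08 · 87004.8 / (1.21601e+08 − 87004.8)| s ≈ 8.707e+04 s = 1.008 days.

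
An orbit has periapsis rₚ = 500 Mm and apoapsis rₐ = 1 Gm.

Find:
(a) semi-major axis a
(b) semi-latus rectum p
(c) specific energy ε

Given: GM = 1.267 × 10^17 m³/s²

Convert to SI: rₚ = 500 Mm = 5e+08 m; rₐ = 1 Gm = 1e+09 m.
(a) a = (rₚ + rₐ)/2 = (5e+08 + 1e+09)/2 ≈ 7.5e+08 m
(b) From a = (rₚ + rₐ)/2 = 7.5e+08 m and e = (rₐ − rₚ)/(rₐ + rₚ) = 0.333333, p = a(1 − e²) = 7.5e+08 · (1 − (0.333333)²) ≈ 6.667e+08 m
(c) With a = (rₚ + rₐ)/2 = 7.5e+08 m, ε = −GM/(2a) = −1.267e+17/(2 · 7.5e+08) J/kg ≈ -8.447e+07 J/kg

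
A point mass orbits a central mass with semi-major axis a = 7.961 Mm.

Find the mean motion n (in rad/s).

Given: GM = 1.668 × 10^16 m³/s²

Convert to SI: a = 7.961 Mm = 7.961e+06 m.
n = √(GM / a³).
n = √(1.668e+16 / (7.961e+06)³) rad/s ≈ 0.00575 rad/s.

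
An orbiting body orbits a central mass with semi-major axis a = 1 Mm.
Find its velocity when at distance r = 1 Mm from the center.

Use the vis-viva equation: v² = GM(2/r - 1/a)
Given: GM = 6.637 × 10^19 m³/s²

Convert to SI: a = 1 Mm = 1e+06 m; r = 1 Mm = 1e+06 m.
Vis-viva: v = √(GM · (2/r − 1/a)).
2/r − 1/a = 2/1e+06 − 1/1e+06 = 1e-06 m⁻¹.
v = √(6.637e+19 · 1e-06) m/s ≈ 8.147e+06 m/s = 8147 km/s.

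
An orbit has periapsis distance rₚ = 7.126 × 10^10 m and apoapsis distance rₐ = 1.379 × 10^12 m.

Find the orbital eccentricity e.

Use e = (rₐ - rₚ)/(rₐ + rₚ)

e = (rₐ − rₚ) / (rₐ + rₚ).
e = (1.379e+12 − 7.126e+10) / (1.379e+12 + 7.126e+10) = 1.30774e+12 / 1.45026e+12 ≈ 0.9017.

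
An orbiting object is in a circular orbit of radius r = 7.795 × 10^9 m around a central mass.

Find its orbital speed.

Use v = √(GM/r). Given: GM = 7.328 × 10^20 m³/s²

For a circular orbit, gravity supplies the centripetal force, so v = √(GM / r).
v = √(7.328e+20 / 7.795e+09) m/s ≈ 3.066e+05 m/s = 306.6 km/s.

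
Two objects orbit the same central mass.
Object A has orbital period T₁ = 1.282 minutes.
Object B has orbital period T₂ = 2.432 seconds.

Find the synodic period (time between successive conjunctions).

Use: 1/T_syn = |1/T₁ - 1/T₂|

Convert to SI: T₁ = 1.282 minutes = 76.92 s.
T_syn = |T₁ · T₂ / (T₁ − T₂)|.
T_syn = |76.92 · 2.432 / (76.92 − 2.432)| s ≈ 2.511 s = 2.511 seconds.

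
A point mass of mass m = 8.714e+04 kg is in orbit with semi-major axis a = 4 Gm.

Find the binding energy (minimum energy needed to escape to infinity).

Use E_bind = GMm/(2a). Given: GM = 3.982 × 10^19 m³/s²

Convert to SI: a = 4 Gm = 4e+09 m.
Total orbital energy is E = −GMm/(2a); binding energy is E_bind = −E = GMm/(2a).
E_bind = 3.982e+19 · 8.714e+04 / (2 · 4e+09) J ≈ 4.337e+14 J = 433.7 TJ.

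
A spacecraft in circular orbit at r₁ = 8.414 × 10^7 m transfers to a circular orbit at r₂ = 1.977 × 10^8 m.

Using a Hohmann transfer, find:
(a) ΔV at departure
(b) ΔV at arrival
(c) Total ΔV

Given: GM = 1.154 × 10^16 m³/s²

Transfer semi-major axis: a_t = (r₁ + r₂)/2 = (8.414e+07 + 1.977e+08)/2 = 1.4092e+08 m.
Circular speeds: v₁ = √(GM/r₁) = 11711.2 m/s, v₂ = √(GM/r₂) = 7640.11 m/s.
Transfer speeds (vis-viva v² = GM(2/r − 1/a_t)): v₁ᵗ = 13871.3 m/s, v₂ᵗ = 5903.57 m/s.
(a) ΔV₁ = |v₁ᵗ − v₁| ≈ 2160 m/s = 2.16 km/s.
(b) ΔV₂ = |v₂ − v₂ᵗ| ≈ 1737 m/s = 1.737 km/s.
(c) ΔV_total = ΔV₁ + ΔV₂ ≈ 3897 m/s = 3.897 km/s.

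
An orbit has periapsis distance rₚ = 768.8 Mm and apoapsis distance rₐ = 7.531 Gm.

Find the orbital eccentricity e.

Convert to SI: rₚ = 768.8 Mm = 7.688e+08 m; rₐ = 7.531 Gm = 7.531e+09 m.
e = (rₐ − rₚ) / (rₐ + rₚ).
e = (7.531e+09 − 7.688e+08) / (7.531e+09 + 7.688e+08) = 6.7622e+09 / 8.2998e+09 ≈ 0.8147.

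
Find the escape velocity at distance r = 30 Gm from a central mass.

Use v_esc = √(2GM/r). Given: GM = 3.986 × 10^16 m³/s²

Convert to SI: r = 30 Gm = 3e+10 m.
Escape velocity comes from setting total energy to zero: ½v² − GM/r = 0 ⇒ v_esc = √(2GM / r).
v_esc = √(2 · 3.986e+16 / 3e+10) m/s ≈ 1630 m/s = 1.63 km/s.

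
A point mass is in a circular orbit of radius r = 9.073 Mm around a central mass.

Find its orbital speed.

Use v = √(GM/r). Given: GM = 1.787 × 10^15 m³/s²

Convert to SI: r = 9.073 Mm = 9.073e+06 m.
For a circular orbit, gravity supplies the centripetal force, so v = √(GM / r).
v = √(1.787e+15 / 9.073e+06) m/s ≈ 1.403e+04 m/s = 14.03 km/s.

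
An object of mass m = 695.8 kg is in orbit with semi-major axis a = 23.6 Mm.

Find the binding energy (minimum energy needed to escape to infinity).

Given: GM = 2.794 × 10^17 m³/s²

Convert to SI: a = 23.6 Mm = 2.36e+07 m.
Total orbital energy is E = −GMm/(2a); binding energy is E_bind = −E = GMm/(2a).
E_bind = 2.794e+17 · 695.8 / (2 · 2.36e+07) J ≈ 4.119e+12 J = 4.119 TJ.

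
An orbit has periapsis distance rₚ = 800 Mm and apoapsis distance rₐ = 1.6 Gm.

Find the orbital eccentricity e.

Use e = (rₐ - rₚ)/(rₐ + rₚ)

Convert to SI: rₚ = 800 Mm = 8e+08 m; rₐ = 1.6 Gm = 1.6e+09 m.
e = (rₐ − rₚ) / (rₐ + rₚ).
e = (1.6e+09 − 8e+08) / (1.6e+09 + 8e+08) = 8e+08 / 2.4e+09 ≈ 0.3333.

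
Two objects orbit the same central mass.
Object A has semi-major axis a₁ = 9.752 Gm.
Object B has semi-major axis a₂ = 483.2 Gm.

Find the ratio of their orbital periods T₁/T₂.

Convert to SI: a₁ = 9.752 Gm = 9.752e+09 m; a₂ = 483.2 Gm = 4.832e+11 m.
From Kepler's third law, (T₁/T₂)² = (a₁/a₂)³, so T₁/T₂ = (a₁/a₂)^(3/2).
a₁/a₂ = 9.752e+09 / 4.832e+11 = 0.0201821.
T₁/T₂ = (0.0201821)^(3/2) ≈ 0.002867.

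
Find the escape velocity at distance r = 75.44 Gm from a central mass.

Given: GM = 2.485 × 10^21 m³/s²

Convert to SI: r = 75.44 Gm = 7.544e+10 m.
Escape velocity comes from setting total energy to zero: ½v² − GM/r = 0 ⇒ v_esc = √(2GM / r).
v_esc = √(2 · 2.485e+21 / 7.544e+10) m/s ≈ 2.567e+05 m/s = 256.7 km/s.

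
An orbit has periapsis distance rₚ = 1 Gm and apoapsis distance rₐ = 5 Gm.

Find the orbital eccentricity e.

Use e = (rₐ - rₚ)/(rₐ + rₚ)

Convert to SI: rₚ = 1 Gm = 1e+09 m; rₐ = 5 Gm = 5e+09 m.
e = (rₐ − rₚ) / (rₐ + rₚ).
e = (5e+09 − 1e+09) / (5e+09 + 1e+09) = 4e+09 / 6e+09 ≈ 0.6667.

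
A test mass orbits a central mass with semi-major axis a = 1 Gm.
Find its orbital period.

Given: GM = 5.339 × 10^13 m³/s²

Convert to SI: a = 1 Gm = 1e+09 m.
Kepler's third law: T = 2π √(a³ / GM).
Substituting a = 1e+09 m and GM = 5.339e+13 m³/s²:
T = 2π √((1e+09)³ / 5.339e+13) s
T ≈ 2.719e+07 s = 314.7 days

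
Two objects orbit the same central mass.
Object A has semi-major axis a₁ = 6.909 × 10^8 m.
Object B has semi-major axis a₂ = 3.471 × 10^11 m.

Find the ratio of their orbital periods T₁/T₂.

From Kepler's third law, (T₁/T₂)² = (a₁/a₂)³, so T₁/T₂ = (a₁/a₂)^(3/2).
a₁/a₂ = 6.909e+08 / 3.471e+11 = 0.00199049.
T₁/T₂ = (0.00199049)^(3/2) ≈ 8.881e-05.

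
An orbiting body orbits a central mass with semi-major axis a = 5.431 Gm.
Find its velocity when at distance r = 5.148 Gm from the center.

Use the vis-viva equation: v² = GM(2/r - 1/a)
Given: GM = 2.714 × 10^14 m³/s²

Convert to SI: a = 5.431 Gm = 5.431e+09 m; r = 5.148 Gm = 5.148e+09 m.
Vis-viva: v = √(GM · (2/r − 1/a)).
2/r − 1/a = 2/5.148e+09 − 1/5.431e+09 = 2.04372e-10 m⁻¹.
v = √(2.714e+14 · 2.04372e-10) m/s ≈ 235.5 m/s = 235.5 m/s.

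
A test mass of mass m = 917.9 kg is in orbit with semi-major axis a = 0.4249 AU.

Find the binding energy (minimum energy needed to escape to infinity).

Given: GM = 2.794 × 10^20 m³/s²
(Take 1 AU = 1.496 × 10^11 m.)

Convert to SI: a = 0.4249 AU = 6.3565e+10 m.
Total orbital energy is E = −GMm/(2a); binding energy is E_bind = −E = GMm/(2a).
E_bind = 2.794e+20 · 917.9 / (2 · 6.3565e+10) J ≈ 2.017e+12 J = 2.017 TJ.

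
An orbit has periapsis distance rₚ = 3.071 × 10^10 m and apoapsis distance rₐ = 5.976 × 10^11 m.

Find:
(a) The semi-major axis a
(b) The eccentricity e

(a) a = (rₚ + rₐ) / 2 = (3.071e+10 + 5.976e+11) / 2 ≈ 3.142e+11 m = 3.142 × 10^11 m.
(b) e = (rₐ − rₚ) / (rₐ + rₚ) = (5.976e+11 − 3.071e+10) / (5.976e+11 + 3.071e+10) ≈ 0.9022.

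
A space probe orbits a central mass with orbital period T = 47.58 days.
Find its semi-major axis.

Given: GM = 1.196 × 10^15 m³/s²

Convert to SI: T = 47.58 days = 4.11091e+06 s.
Invert Kepler's third law: a = (GM · T² / (4π²))^(1/3).
Substituting T = 4.11091e+06 s and GM = 1.196e+15 m³/s²:
a = (1.196e+15 · (4.11091e+06)² / (4π²))^(1/3) m
a ≈ 8e+08 m = 800 Mm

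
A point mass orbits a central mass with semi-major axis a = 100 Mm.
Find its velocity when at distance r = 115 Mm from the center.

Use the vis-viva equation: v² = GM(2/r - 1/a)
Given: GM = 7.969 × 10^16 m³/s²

Convert to SI: a = 100 Mm = 1e+08 m; r = 115 Mm = 1.15e+08 m.
Vis-viva: v = √(GM · (2/r − 1/a)).
2/r − 1/a = 2/1.15e+08 − 1/1e+08 = 7.3913e-09 m⁻¹.
v = √(7.969e+16 · 7.3913e-09) m/s ≈ 2.427e+04 m/s = 24.27 km/s.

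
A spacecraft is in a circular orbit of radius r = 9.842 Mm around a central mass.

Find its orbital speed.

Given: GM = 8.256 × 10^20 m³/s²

Convert to SI: r = 9.842 Mm = 9.842e+06 m.
For a circular orbit, gravity supplies the centripetal force, so v = √(GM / r).
v = √(8.256e+20 / 9.842e+06) m/s ≈ 9.159e+06 m/s = 9159 km/s.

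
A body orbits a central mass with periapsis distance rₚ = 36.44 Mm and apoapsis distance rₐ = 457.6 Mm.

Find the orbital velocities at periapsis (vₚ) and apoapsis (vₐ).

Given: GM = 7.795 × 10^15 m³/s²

Convert to SI: rₚ = 36.44 Mm = 3.644e+07 m; rₐ = 457.6 Mm = 4.576e+08 m.
Use the vis-viva equation v² = GM(2/r − 1/a) with a = (rₚ + rₐ)/2 = (3.644e+07 + 4.576e+08)/2 = 2.4702e+08 m.
vₚ = √(GM · (2/rₚ − 1/a)) = √(7.795e+15 · (2/3.644e+07 − 1/2.4702e+08)) m/s ≈ 1.991e+04 m/s = 19.91 km/s.
vₐ = √(GM · (2/rₐ − 1/a)) = √(7.795e+15 · (2/4.576e+08 − 1/2.4702e+08)) m/s ≈ 1585 m/s = 1.585 km/s.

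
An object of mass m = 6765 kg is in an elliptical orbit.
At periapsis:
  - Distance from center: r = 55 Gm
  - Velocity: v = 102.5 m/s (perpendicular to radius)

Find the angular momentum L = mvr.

Convert to SI: r = 55 Gm = 5.5e+10 m.
Since v is perpendicular to r, L = m · v · r.
L = 6765 · 102.5 · 5.5e+10 kg·m²/s ≈ 3.814e+16 kg·m²/s.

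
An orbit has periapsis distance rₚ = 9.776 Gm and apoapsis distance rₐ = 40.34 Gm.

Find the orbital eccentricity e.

Convert to SI: rₚ = 9.776 Gm = 9.776e+09 m; rₐ = 40.34 Gm = 4.034e+10 m.
e = (rₐ − rₚ) / (rₐ + rₚ).
e = (4.034e+10 − 9.776e+09) / (4.034e+10 + 9.776e+09) = 3.0564e+10 / 5.0116e+10 ≈ 0.6099.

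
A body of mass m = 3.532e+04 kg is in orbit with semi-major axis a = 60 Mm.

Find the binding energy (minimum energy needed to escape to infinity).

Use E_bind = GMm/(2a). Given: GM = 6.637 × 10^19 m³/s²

Convert to SI: a = 60 Mm = 6e+07 m.
Total orbital energy is E = −GMm/(2a); binding energy is E_bind = −E = GMm/(2a).
E_bind = 6.637e+19 · 3.532e+04 / (2 · 6e+07) J ≈ 1.953e+16 J = 19.53 PJ.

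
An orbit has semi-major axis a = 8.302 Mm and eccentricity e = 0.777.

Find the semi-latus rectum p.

Convert to SI: a = 8.302 Mm = 8.302e+06 m.
p = a (1 − e²).
p = 8.302e+06 · (1 − (0.777)²) = 8.302e+06 · 0.396271 ≈ 3.29e+06 m = 3.29 Mm.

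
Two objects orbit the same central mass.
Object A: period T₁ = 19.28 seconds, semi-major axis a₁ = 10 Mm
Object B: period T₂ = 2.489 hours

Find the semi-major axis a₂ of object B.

Convert to SI: a₁ = 10 Mm = 1e+07 m; T₂ = 2.489 hours = 8960.4 s.
Kepler's third law: (T₁/T₂)² = (a₁/a₂)³ ⇒ a₂ = a₁ · (T₂/T₁)^(2/3).
T₂/T₁ = 8960.4 / 19.28 = 464.751.
a₂ = 1e+07 · (464.751)^(2/3) m ≈ 6e+08 m = 600 Mm.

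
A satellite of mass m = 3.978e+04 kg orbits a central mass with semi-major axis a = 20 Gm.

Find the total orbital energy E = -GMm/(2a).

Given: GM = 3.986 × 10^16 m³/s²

Convert to SI: a = 20 Gm = 2e+10 m.
E = −GMm / (2a).
E = −3.986e+16 · 3.978e+04 / (2 · 2e+10) J ≈ -3.964e+10 J = -39.64 GJ.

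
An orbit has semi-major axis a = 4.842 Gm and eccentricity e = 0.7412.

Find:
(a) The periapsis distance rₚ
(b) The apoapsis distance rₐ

Convert to SI: a = 4.842 Gm = 4.842e+09 m.
(a) rₚ = a(1 − e) = 4.842e+09 · (1 − 0.7412) = 4.842e+09 · 0.2588 ≈ 1.253e+09 m = 1.253 Gm.
(b) rₐ = a(1 + e) = 4.842e+09 · (1 + 0.7412) = 4.842e+09 · 1.7412 ≈ 8.431e+09 m = 8.431 Gm.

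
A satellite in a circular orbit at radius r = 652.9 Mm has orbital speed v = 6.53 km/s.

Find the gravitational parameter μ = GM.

Convert to SI: r = 652.9 Mm = 6.529e+08 m; v = 6.53 km/s = 6530 m/s.
For a circular orbit v² = GM/r, so GM = v² · r.
GM = (6530)² · 6.529e+08 m³/s² ≈ 2.784e+16 m³/s² = 2.784 × 10^16 m³/s².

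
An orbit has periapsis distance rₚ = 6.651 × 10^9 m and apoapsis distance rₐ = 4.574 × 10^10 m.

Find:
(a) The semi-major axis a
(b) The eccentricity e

(a) a = (rₚ + rₐ) / 2 = (6.651e+09 + 4.574e+10) / 2 ≈ 2.62e+10 m = 2.62 × 10^10 m.
(b) e = (rₐ − rₚ) / (rₐ + rₚ) = (4.574e+10 − 6.651e+09) / (4.574e+10 + 6.651e+09) ≈ 0.7461.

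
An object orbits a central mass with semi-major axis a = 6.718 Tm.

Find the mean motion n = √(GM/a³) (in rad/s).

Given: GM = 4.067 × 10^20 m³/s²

Convert to SI: a = 6.718 Tm = 6.718e+12 m.
n = √(GM / a³).
n = √(4.067e+20 / (6.718e+12)³) rad/s ≈ 1.158e-09 rad/s.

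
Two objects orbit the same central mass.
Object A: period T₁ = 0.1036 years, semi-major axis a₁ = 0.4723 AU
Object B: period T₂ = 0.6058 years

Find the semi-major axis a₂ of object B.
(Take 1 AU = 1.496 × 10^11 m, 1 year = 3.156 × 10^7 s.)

Convert to SI: T₁ = 0.1036 years = 3.26962e+06 s; a₁ = 0.4723 AU = 7.06561e+10 m; T₂ = 0.6058 years = 1.9119e+07 s.
Kepler's third law: (T₁/T₂)² = (a₁/a₂)³ ⇒ a₂ = a₁ · (T₂/T₁)^(2/3).
T₂/T₁ = 1.9119e+07 / 3.26962e+06 = 5.84749.
a₂ = 7.06561e+10 · (5.84749)^(2/3) m ≈ 2.293e+11 m = 1.533 AU.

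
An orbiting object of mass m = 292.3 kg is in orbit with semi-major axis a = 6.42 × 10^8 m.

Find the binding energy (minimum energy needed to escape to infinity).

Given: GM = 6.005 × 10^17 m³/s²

Total orbital energy is E = −GMm/(2a); binding energy is E_bind = −E = GMm/(2a).
E_bind = 6.005e+17 · 292.3 / (2 · 6.42e+08) J ≈ 1.367e+11 J = 136.7 GJ.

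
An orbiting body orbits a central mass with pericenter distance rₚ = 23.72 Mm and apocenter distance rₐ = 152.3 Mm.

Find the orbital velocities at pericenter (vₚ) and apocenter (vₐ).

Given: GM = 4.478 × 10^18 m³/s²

Convert to SI: rₚ = 23.72 Mm = 2.372e+07 m; rₐ = 152.3 Mm = 1.523e+08 m.
Use the vis-viva equation v² = GM(2/r − 1/a) with a = (rₚ + rₐ)/2 = (2.372e+07 + 1.523e+08)/2 = 8.801e+07 m.
vₚ = √(GM · (2/rₚ − 1/a)) = √(4.478e+18 · (2/2.372e+07 − 1/8.801e+07)) m/s ≈ 5.716e+05 m/s = 571.6 km/s.
vₐ = √(GM · (2/rₐ − 1/a)) = √(4.478e+18 · (2/1.523e+08 − 1/8.801e+07)) m/s ≈ 8.902e+04 m/s = 89.02 km/s.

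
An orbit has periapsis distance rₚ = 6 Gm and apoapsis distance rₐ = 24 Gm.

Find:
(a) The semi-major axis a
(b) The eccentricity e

Convert to SI: rₚ = 6 Gm = 6e+09 m; rₐ = 24 Gm = 2.4e+10 m.
(a) a = (rₚ + rₐ) / 2 = (6e+09 + 2.4e+10) / 2 ≈ 1.5e+10 m = 15 Gm.
(b) e = (rₐ − rₚ) / (rₐ + rₚ) = (2.4e+10 − 6e+09) / (2.4e+10 + 6e+09) ≈ 0.6.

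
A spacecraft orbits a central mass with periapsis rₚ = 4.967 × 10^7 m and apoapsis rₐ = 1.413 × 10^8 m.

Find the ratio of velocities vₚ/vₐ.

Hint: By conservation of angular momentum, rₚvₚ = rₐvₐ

Conservation of angular momentum gives rₚvₚ = rₐvₐ, so vₚ/vₐ = rₐ/rₚ.
vₚ/vₐ = 1.413e+08 / 4.967e+07 ≈ 2.845.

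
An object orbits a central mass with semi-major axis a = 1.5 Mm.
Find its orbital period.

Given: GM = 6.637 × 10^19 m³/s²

Convert to SI: a = 1.5 Mm = 1.5e+06 m.
Kepler's third law: T = 2π √(a³ / GM).
Substituting a = 1.5e+06 m and GM = 6.637e+19 m³/s²:
T = 2π √((1.5e+06)³ / 6.637e+19) s
T ≈ 1.417 s = 1.417 seconds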